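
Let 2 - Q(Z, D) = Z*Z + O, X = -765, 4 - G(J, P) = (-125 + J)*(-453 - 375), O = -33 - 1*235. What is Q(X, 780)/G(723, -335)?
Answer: -584955/495148 ≈ -1.1814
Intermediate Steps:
O = -268 (O = -33 - 235 = -268)
G(J, P) = -103496 + 828*J (G(J, P) = 4 - (-125 + J)*(-453 - 375) = 4 - (-125 + J)*(-828) = 4 - (103500 - 828*J) = 4 + (-103500 + 828*J) = -103496 + 828*J)
Q(Z, D) = 270 - Z² (Q(Z, D) = 2 - (Z*Z - 268) = 2 - (Z² - 268) = 2 - (-268 + Z²) = 2 + (268 - Z²) = 270 - Z²)
Q(X, 780)/G(723, -335) = (270 - 1*(-765)²)/(-103496 + 828*723) = (270 - 1*585225)/(-103496 + 598644) = (270 - 585225)/495148 = -584955*1/495148 = -584955/495148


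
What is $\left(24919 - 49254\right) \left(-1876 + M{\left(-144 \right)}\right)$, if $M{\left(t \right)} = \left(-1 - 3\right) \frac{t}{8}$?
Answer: $43900340$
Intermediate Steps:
$M{\left(t \right)} = - \frac{t}{2}$ ($M{\left(t \right)} = - 4 t \frac{1}{8} = - 4 \frac{t}{8} = - \frac{t}{2}$)
$\left(24919 - 49254\right) \left(-1876 + M{\left(-144 \right)}\right) = \left(24919 - 49254\right) \left(-1876 - -72\right) = - 24335 \left(-1876 + 72\right) = \left(-24335\right) \left(-1804\right) = 43900340$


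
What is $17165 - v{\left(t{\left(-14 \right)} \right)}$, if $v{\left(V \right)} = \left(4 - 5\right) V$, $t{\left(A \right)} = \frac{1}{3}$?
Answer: $\frac{51496}{3} \approx 17165.0$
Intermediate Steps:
$t{\left(A \right)} = \frac{1}{3}$
$v{\left(V \right)} = - V$
$17165 - v{\left(t{\left(-14 \right)} \right)} = 17165 - \left(-1\right) \frac{1}{3} = 17165 - - \frac{1}{3} = 17165 + \frac{1}{3} = \frac{51496}{3}$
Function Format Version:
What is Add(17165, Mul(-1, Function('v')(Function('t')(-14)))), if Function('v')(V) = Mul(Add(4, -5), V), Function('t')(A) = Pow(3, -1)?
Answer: Rational(51496, 3) ≈ 17165.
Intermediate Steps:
Function('t')(A) = Rational(1, 3)
Function('v')(V) = Mul(-1, V)
Add(17165, Mul(-1, Function('v')(Function('t')(-14)))) = Add(17165, Mul(-1, Mul(-1, Rational(1, 3)))) = Add(17165, Mul(-1, Rational(-1, 3))) = Add(17165, Rational(1, 3)) = Rational(51496, 3)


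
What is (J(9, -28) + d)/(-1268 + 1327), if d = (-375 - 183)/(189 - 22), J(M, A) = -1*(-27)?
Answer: 3951/9853 ≈ 0.40099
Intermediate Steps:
J(M, A) = 27
d = -558/167 ≈ -3.3413
(J(9, -28) + d)/(-1268 + 1327) = (27 - 558/167)/(-1268 + 1327) = (3951/167)/59 = (3951/167)*(1/59) = 3951/9853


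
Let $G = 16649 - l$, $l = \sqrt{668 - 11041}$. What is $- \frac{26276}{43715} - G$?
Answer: $- \frac{727837311}{43715} + i \sqrt{10373} \approx -16650.0 + 101.85 i$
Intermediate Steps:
$l = i \sqrt{10373}$ ($l = \sqrt{-10373} = i \sqrt{10373} \approx 101.85 i$)
$G = 16649 - i \sqrt{10373} \approx 16649.0 - 101.85 i$
$- \frac{26276}{43715} - G = - \frac{26276}{43715} - \left(16649 - i \sqrt{10373}\right) = - \frac{727837311}{43715} + i \sqrt{10373}$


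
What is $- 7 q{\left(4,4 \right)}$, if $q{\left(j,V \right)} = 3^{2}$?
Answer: $-63$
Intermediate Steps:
$q{\left(j,V \right)} = 9$
$- 7 q{\left(4,4 \right)} = \left(-7\right) 9 = -63$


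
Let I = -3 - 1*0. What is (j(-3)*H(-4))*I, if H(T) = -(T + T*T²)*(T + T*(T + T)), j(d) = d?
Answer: 17136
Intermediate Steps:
I = -3 (I = -3 + 0 = -3)
H(T) = -(T + T³)*(T + 2*T²) (H(T) = -(T + T³)*(T + T*(2*T)) = -(T + T³)*(T + 2*T²))
(j(-3)*H(-4))*I = -3*(-4)²*(-1 - 1*(-4)² - 2*(-4) - 2*(-4)³)*(-3) = -48*(-1 - 1*16 + 8 - 2*(-64))*(-3) = -48*(-1 - 16 + 8 + 128)*(-3) = -48*119*(-3) = -3*1904*(-3) = -5712*(-3) = 17136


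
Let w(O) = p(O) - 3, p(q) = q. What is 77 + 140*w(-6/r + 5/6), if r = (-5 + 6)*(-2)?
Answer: 581/3 ≈ 193.67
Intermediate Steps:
r = -2 (r = 1*(-2) = -2)
w(O) = -3 + O (w(O) = O - 3 = -3 + O)
77 + 140*w(-6/r + 5/6) = 77 + 140*(-3 + (-6/(-2) + 5/6)) = 77 + 140*(-3 + (-6*(-½) + 5*(⅙))) = 77 + 140*(-3 + (3 + ⅚)) = 77 + 140*(-3 + 23/6) = 77 + 140*(⅚) = 77 + 350/3 = 581/3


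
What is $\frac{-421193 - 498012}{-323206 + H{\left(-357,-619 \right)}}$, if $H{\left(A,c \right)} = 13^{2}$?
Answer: $\frac{919205}{323037} \approx 2.8455$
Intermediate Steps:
$H{\left(A,c \right)} = 169$
$\frac{-421193 - 498012}{-323206 + H{\left(-357,-619 \right)}} = \frac{-421193 - 498012}{-323206 + 169} = - \frac{919205}{-323037} = \left(-919205\right) \left(- \frac{1}{323037}\right) = \frac{919205}{323037}$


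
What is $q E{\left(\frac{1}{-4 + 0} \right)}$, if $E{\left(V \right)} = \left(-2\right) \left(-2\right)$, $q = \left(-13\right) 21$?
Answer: $-1092$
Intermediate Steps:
$q = -273$
$E{\left(V \right)} = 4$
$q E{\left(\frac{1}{-4 + 0} \right)} = \left(-273\right) 4 = -1092$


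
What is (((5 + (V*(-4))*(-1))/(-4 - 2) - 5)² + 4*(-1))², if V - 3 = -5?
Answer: 4225/16 ≈ 264.06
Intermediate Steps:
V = -2 (V = 3 - 5 = -2)
(((5 + (V*(-4))*(-1))/(-4 - 2) - 5)² + 4*(-1))² = (((5 - 2*(-4)*(-1))/(-4 - 2) - 5)² + 4*(-1))² = (((5 + 8*(-1))/(-6) - 5)² - 4)² = (((5 - 8)*(-⅙) - 5)² - 4)² = ((-3*(-⅙) - 5)² - 4)² = ((½ - 5)² - 4)² = ((-9/2)² - 4)² = (81/4 - 4)² = (65/4)² = 4225/16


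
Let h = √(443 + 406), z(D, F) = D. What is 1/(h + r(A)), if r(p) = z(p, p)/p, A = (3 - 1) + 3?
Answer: -1/848 + √849/848 ≈ 0.033181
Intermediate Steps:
A = 5 (A = 2 + 3 = 5)
h = √849 ≈ 29.138
r(p) = 1 (r(p) = p/p = 1)
1/(h + r(A)) = 1/(√849 + 1) = 1/(1 + √849)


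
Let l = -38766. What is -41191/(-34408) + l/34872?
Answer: 251353/2940872 ≈ 0.085469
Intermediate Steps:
-41191/(-34408) + l/34872 = -41191/(-34408) - 38766/34872 = -41191*(-1/34408) - 38766*1/34872 = 2423/2024 - 6461/5812 = 251353/2940872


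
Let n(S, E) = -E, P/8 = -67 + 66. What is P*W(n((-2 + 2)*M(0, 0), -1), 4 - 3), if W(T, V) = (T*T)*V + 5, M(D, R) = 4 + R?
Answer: -48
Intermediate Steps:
P = -8 (P = 8*(-67 + 66) = 8*(-1) = -8)
W(T, V) = 5 + V*T**2 (W(T, V) = T**2*V + 5 = V*T**2 + 5 = 5 + V*T**2)
P*W(n((-2 + 2)*M(0, 0), -1), 4 - 3) = -8*(5 + (4 - 3)*(-1*(-1))**2) = -8*(5 + 1*1**2) = -8*(5 + 1*1) = -8*(5 + 1) = -8*6 = -48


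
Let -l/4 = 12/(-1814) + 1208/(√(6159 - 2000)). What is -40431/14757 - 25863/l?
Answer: -30917546696881865/11810144374980856 + 3212701834137*√4159/600230960306 ≈ 342.56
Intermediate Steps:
l = 24/907 - 4832*√4159/4159 (l = -4*(12/(-1814) + 1208/(√(6159 - 2000))) = -4*(12*(-1/1814) + 1208/(√4159)) = -4*(-6/907 + 1208*(√4159/4159)) = -4*(-6/907 + 1208*√4159/4159) = 24/907 - 4832*√4159/4159 ≈ -74.900)
-40431/14757 - 25863/l = -40431/14757 - 25863/(24/907 - 4832*√4159/4159) = -40431*1/14757 - 25863/(24/907 - 4832*√4159/4159) = -13477/4919 - 25863/(24/907 - 4832*√4159/4159)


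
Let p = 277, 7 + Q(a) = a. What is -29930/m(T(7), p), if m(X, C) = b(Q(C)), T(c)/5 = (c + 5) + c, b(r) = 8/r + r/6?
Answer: -4040550/6079 ≈ -664.67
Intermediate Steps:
Q(a) = -7 + a
b(r) = 8/r + r/6 (b(r) = 8/r + r*(⅙) = 8/r + r/6)
T(c) = 25 + 10*c (T(c) = 5*((c + 5) + c) = 5*((5 + c) + c) = 5*(5 + 2*c) = 25 + 10*c)
m(X, C) = -7/6 + 8/(-7 + C) + C/6 (m(X, C) = 8/(-7 + C) + (-7 + C)/6 = 8/(-7 + C) + (-7/6 + C/6) = -7/6 + 8/(-7 + C) + C/6)
-29930/m(T(7), p) = -29930*6*(-7 + 277)/(48 + (-7 + 277)²) = -29930*1620/(48 + 270²) = -29930*1620/(48 + 72900) = -29930/((⅙)*(1/270)*72948) = -29930/6079/135 = -29930*135/6079 = -4040550/6079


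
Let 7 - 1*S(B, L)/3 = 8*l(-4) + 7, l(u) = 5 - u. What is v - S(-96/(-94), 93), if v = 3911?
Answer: 4127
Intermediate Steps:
S(B, L) = -216 (S(B, L) = 21 - 3*(8*(5 - 1*(-4)) + 7) = 21 - 3*(8*(5 + 4) + 7) = 21 - 3*(8*9 + 7) = 21 - 3*(72 + 7) = 21 - 3*79 = 21 - 237 = -216)
v - S(-96/(-94), 93) = 3911 - 1*(-216) = 3911 + 216 = 4127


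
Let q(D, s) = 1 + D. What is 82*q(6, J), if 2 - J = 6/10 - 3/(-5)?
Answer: 574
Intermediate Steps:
J = ⅘ (J = 2 - (6/10 - 3/(-5)) = 2 - (6*(⅒) - 3*(-⅕)) = 2 - (⅗ + ⅗) = 2 - 1*6/5 = 2 - 6/5 = ⅘ ≈ 0.80000)
82*q(6, J) = 82*(1 + 6) = 82*7 = 574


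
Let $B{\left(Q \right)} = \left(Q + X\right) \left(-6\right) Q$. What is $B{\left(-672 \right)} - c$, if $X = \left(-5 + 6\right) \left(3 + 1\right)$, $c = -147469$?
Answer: $-2545907$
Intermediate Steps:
$X = 4$ ($X = 1 \cdot 4 = 4$)
$B{\left(Q \right)} = Q \left(-24 - 6 Q\right)$ ($B{\left(Q \right)} = \left(Q + 4\right) \left(-6\right) Q = \left(4 + Q\right) \left(-6\right) Q = \left(-24 - 6 Q\right) Q = Q \left(-24 - 6 Q\right)$)
$B{\left(-672 \right)} - c = \left(-6\right) \left(-672\right) \left(4 - 672\right) - -147469 = \left(-6\right) \left(-672\right) \left(-668\right) + 147469 = -2693376 + 147469 = -2545907$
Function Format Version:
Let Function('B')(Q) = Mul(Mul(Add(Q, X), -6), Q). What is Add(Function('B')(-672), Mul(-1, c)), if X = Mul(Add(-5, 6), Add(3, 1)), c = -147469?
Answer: -2545907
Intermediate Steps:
X = 4 (X = Mul(1, 4) = 4)
Function('B')(Q) = Mul(Q, Add(-24, Mul(-6, Q))) (Function('B')(Q) = Mul(Mul(Add(Q, 4), -6), Q) = Mul(Mul(Add(4, Q), -6), Q) = Mul(Add(-24, Mul(-6, Q)), Q) = Mul(Q, Add(-24, Mul(-6, Q))))
Add(Function('B')(-672), Mul(-1, c)) = Add(Mul(-6, -672, Add(4, -672)), Mul(-1, -147469)) = Add(Mul(-6, -672, -668), 147469) = Add(-2693376, 147469) = -2545907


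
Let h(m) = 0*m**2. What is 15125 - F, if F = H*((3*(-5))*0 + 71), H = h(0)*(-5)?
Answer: 15125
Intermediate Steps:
h(m) = 0
H = 0 (H = 0*(-5) = 0)
F = 0 (F = 0*((3*(-5))*0 + 71) = 0*(-15*0 + 71) = 0*(0 + 71) = 0*71 = 0)
15125 - F = 15125 - 1*0 = 15125 + 0 = 15125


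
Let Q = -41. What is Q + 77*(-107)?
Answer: -8280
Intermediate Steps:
Q + 77*(-107) = -41 + 77*(-107) = -41 - 8239 = -8280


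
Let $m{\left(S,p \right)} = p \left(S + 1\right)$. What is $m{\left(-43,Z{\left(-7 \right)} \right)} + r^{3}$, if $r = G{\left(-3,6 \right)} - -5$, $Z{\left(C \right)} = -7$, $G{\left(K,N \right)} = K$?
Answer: $302$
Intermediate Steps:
$m{\left(S,p \right)} = p \left(1 + S\right)$
$r = 2$ ($r = -3 - -5 = -3 + 5 = 2$)
$m{\left(-43,Z{\left(-7 \right)} \right)} + r^{3} = - 7 \left(1 - 43\right) + 2^{3} = \left(-7\right) \left(-42\right) + 8 = 294 + 8 = 302$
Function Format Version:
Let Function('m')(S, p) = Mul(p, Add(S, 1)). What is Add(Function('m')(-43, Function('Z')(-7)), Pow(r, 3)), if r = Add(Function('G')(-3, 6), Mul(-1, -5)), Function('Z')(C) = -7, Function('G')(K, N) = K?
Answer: 302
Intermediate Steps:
Function('m')(S, p) = Mul(p, Add(1, S))
r = 2 (r = Add(-3, Mul(-1, -5)) = Add(-3, 5) = 2)
Add(Function('m')(-43, Function('Z')(-7)), Pow(r, 3)) = Add(Mul(-7, Add(1, -43)), Pow(2, 3)) = Add(Mul(-7, -42), 8) = Add(294, 8) = 302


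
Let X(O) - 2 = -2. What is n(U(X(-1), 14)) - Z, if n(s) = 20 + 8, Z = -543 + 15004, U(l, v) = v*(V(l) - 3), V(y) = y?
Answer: -14433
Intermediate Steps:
X(O) = 0 (X(O) = 2 - 2 = 0)
U(l, v) = v*(-3 + l) (U(l, v) = v*(l - 3) = v*(-3 + l))
Z = 14461
n(s) = 28
n(U(X(-1), 14)) - Z = 28 - 1*14461 = 28 - 14461 = -14433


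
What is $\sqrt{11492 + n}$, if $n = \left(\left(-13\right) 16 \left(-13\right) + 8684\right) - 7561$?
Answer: $\sqrt{15319} \approx 123.77$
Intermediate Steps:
$n = 3827$ ($n = \left(\left(-208\right) \left(-13\right) + 8684\right) - 7561 = \left(2704 + 8684\right) - 7561 = 11388 - 7561 = 3827$)
$\sqrt{11492 + n} = \sqrt{11492 + 3827} = \sqrt{15319}$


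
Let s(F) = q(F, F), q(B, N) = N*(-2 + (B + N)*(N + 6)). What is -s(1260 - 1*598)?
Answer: -585492660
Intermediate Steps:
q(B, N) = N*(-2 + (6 + N)*(B + N)) (q(B, N) = N*(-2 + (B + N)*(6 + N)) = N*(-2 + (6 + N)*(B + N)))
s(F) = F*(-2 + 2*F² + 12*F) (s(F) = F*(-2 + F² + 6*F + 6*F + F*F) = F*(-2 + F² + 6*F + 6*F + F²) = F*(-2 + 2*F² + 12*F))
-s(1260 - 1*598) = -2*(1260 - 1*598)*(-1 + (1260 - 1*598)² + 6*(1260 - 1*598)) = -2*(1260 - 598)*(-1 + (1260 - 598)² + 6*(1260 - 598)) = -2*662*(-1 + 662² + 6*662) = -2*662*(-1 + 438244 + 3972) = -2*662*442215 = -1*585492660 = -585492660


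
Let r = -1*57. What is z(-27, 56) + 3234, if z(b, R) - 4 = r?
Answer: 3181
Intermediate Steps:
r = -57
z(b, R) = -53 (z(b, R) = 4 - 57 = -53)
z(-27, 56) + 3234 = -53 + 3234 = 3181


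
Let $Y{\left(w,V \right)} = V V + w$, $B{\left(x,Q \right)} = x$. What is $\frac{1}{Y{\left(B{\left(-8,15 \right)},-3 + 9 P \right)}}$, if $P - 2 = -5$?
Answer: $\frac{1}{892} \approx 0.0011211$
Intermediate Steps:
$P = -3$ ($P = 2 - 5 = -3$)
$Y{\left(w,V \right)} = w + V^{2}$ ($Y{\left(w,V \right)} = V^{2} + w = w + V^{2}$)
$\frac{1}{Y{\left(B{\left(-8,15 \right)},-3 + 9 P \right)}} = \frac{1}{-8 + \left(-3 + 9 \left(-3\right)\right)^{2}} = \frac{1}{-8 + \left(-3 - 27\right)^{2}} = \frac{1}{-8 + \left(-30\right)^{2}} = \frac{1}{-8 + 900} = \frac{1}{892}$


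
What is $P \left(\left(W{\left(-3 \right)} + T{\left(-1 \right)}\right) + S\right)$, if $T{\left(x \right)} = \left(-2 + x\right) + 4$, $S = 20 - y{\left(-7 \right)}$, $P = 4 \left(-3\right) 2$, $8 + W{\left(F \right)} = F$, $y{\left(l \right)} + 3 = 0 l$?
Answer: $-312$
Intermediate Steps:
$y{\left(l \right)} = -3$ ($y{\left(l \right)} = -3 + 0 l = -3 + 0 = -3$)
$W{\left(F \right)} = -8 + F$
$P = -24$ ($P = \left(-12\right) 2 = -24$)
$S = 23$ ($S = 20 - -3 = 20 + 3 = 23$)
$T{\left(x \right)} = 2 + x$
$P \left(\left(W{\left(-3 \right)} + T{\left(-1 \right)}\right) + S\right) = - 24 \left(\left(\left(-8 - 3\right) + \left(2 - 1\right)\right) + 23\right) = - 24 \left(\left(-11 + 1\right) + 23\right) = - 24 \left(-10 + 23\right) = \left(-24\right) 13 = -312$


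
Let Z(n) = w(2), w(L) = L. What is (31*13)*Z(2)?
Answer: 806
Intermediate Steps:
Z(n) = 2
(31*13)*Z(2) = (31*13)*2 = 403*2 = 806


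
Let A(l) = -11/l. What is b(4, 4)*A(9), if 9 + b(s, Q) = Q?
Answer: 55/9 ≈ 6.1111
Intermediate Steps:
b(s, Q) = -9 + Q
b(4, 4)*A(9) = (-9 + 4)*(-11/9) = -(-55)/9 = -5*(-11/9) = 55/9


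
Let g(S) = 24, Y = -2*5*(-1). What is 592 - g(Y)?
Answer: 568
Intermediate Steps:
Y = 10 (Y = -10*(-1) = 10)
592 - g(Y) = 592 - 1*24 = 592 - 24 = 568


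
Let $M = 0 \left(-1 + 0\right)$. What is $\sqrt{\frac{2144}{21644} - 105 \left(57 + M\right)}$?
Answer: $\frac{i \sqrt{175231441889}}{5411} \approx 77.362 i$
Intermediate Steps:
$M = 0$ ($M = 0 \left(-1\right) = 0$)
$\sqrt{\frac{2144}{21644} - 105 \left(57 + M\right)} = \sqrt{\frac{2144}{21644} - 105 \left(57 + 0\right)} = \sqrt{2144 \cdot \frac{1}{21644} - 5985} = \sqrt{\frac{536}{5411} - 5985} = \sqrt{- \frac{32384299}{5411}} = \frac{i \sqrt{175231441889}}{5411}$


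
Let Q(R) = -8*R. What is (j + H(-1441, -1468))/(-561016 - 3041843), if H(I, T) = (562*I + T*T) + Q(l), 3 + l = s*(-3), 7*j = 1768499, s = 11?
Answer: -11186789/25220013 ≈ -0.44357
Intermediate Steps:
j = 1768499/7 (j = (1/7)*1768499 = 1768499/7 ≈ 2.5264e+5)
l = -36 (l = -3 + 11*(-3) = -3 - 33 = -36)
H(I, T) = 288 + T**2 + 562*I (H(I, T) = (562*I + T*T) - 8*(-36) = (562*I + T**2) + 288 = (T**2 + 562*I) + 288 = 288 + T**2 + 562*I)
(j + H(-1441, -1468))/(-561016 - 3041843) = (1768499/7 + (288 + (-1468)**2 + 562*(-1441)))/(-561016 - 3041843) = (1768499/7 + (288 + 2155024 - 809842))/(-3602859) = (1768499/7 + 1345470)*(-1/3602859) = (11186789/7)*(-1/3602859) = -11186789/25220013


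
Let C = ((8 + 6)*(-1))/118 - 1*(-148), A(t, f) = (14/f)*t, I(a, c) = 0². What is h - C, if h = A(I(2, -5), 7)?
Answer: -8725/59 ≈ -147.88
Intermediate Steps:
I(a, c) = 0
A(t, f) = 14*t/f
h = 0 (h = 14*0/7 = 14*0*(⅐) = 0)
C = 8725/59 (C = (14*(-1))*(1/118) + 148 = -14*1/118 + 148 = -7/59 + 148 = 8725/59 ≈ 147.88)
h - C = 0 - 1*8725/59 = 0 - 8725/59 = -8725/59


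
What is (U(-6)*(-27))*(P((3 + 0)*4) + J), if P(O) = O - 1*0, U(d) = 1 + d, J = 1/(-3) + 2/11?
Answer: 17595/11 ≈ 1599.5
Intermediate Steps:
J = -5/33 (J = 1*(-1/3) + 2*(1/11) = -1/3 + 2/11 = -5/33 ≈ -0.15152)
P(O) = O (P(O) = O + 0 = O)
(U(-6)*(-27))*(P((3 + 0)*4) + J) = ((1 - 6)*(-27))*((3 + 0)*4 - 5/33) = (-5*(-27))*(3*4 - 5/33) = 135*(12 - 5/33) = 135*(391/33) = 17595/11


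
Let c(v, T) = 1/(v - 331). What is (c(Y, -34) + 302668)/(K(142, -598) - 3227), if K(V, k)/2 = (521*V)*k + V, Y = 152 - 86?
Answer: -80207019/23448634975 ≈ -0.0034205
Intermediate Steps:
Y = 66
c(v, T) = 1/(-331 + v)
K(V, k) = 2*V + 1042*V*k (K(V, k) = 2*((521*V)*k + V) = 2*(521*V*k + V) = 2*(V + 521*V*k) = 2*V + 1042*V*k)
(c(Y, -34) + 302668)/(K(142, -598) - 3227) = (1/(-331 + 66) + 302668)/(2*142*(1 + 521*(-598)) - 3227) = (1/(-265) + 302668)/(2*142*(1 - 311558) - 3227) = (-1/265 + 302668)/(2*142*(-311557) - 3227) = 80207019/(265*(-88482188 - 3227)) = (80207019/265)/(-88485415) = (80207019/265)*(-1/88485415) = -80207019/23448634975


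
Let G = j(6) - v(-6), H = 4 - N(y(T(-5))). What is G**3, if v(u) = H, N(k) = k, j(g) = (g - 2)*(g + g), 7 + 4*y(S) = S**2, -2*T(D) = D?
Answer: 344472101/4096 ≈ 84100.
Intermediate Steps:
T(D) = -D/2
y(S) = -7/4 + S**2/4
j(g) = 2*g*(-2 + g) (j(g) = (-2 + g)*(2*g) = 2*g*(-2 + g))
H = 67/16 (H = 4 - (-7/4 + (-1/2*(-5))**2/4) = 4 - (-7/4 + (5/2)**2/4) = 4 - (-7/4 + (1/4)*(25/4)) = 4 - (-7/4 + 25/16) = 4 - 1*(-3/16) = 4 + 3/16 = 67/16 ≈ 4.1875)
v(u) = 67/16
G = 701/16 (G = 2*6*(-2 + 6) - 1*67/16 = 2*6*4 - 67/16 = 48 - 67/16 = 701/16 ≈ 43.813)
G**3 = (701/16)**3 = 344472101/4096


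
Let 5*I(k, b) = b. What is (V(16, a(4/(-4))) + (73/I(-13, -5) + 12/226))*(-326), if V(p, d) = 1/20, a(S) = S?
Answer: 26853761/1130 ≈ 23764.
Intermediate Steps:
I(k, b) = b/5
V(p, d) = 1/20
(V(16, a(4/(-4))) + (73/I(-13, -5) + 12/226))*(-326) = (1/20 + (73/(((1/5)*(-5))) + 12/226))*(-326) = (1/20 + (73/(-1) + 12*(1/226)))*(-326) = (1/20 + (73*(-1) + 6/113))*(-326) = (1/20 + (-73 + 6/113))*(-326) = (1/20 - 8243/113)*(-326) = -164747/2260*(-326) = 26853761/1130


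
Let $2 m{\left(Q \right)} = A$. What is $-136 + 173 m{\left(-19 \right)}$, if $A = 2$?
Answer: $37$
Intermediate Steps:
$m{\left(Q \right)} = 1$ ($m{\left(Q \right)} = \frac{1}{2} \cdot 2 = 1$)
$-136 + 173 m{\left(-19 \right)} = -136 + 173 \cdot 1 = -136 + 173 = 37$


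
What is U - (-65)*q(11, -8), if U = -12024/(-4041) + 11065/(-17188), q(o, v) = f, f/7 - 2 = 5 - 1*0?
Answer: 24597952203/7717412 ≈ 3187.3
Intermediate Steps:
f = 49 (f = 14 + 7*(5 - 1*0) = 14 + 7*(5 + 0) = 14 + 7*5 = 14 + 35 = 49)
q(o, v) = 49
U = 17994983/7717412 (U = -12024*(-1/4041) + 11065*(-1/17188) = 1336/449 - 11065/17188 = 17994983/7717412 ≈ 2.3317)
U - (-65)*q(11, -8) = 17994983/7717412 - (-65)*49 = 17994983/7717412 - 1*(-3185) = 17994983/7717412 + 3185 = 24597952203/7717412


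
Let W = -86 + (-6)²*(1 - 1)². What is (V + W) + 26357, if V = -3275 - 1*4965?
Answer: 18031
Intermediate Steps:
V = -8240 (V = -3275 - 4965 = -8240)
W = -86 (W = -86 + 36*0² = -86 + 36*0 = -86 + 0 = -86)
(V + W) + 26357 = (-8240 - 86) + 26357 = -8326 + 26357 = 18031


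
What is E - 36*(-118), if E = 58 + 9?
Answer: 4315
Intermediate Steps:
E = 67
E - 36*(-118) = 67 - 36*(-118) = 67 + 4248 = 4315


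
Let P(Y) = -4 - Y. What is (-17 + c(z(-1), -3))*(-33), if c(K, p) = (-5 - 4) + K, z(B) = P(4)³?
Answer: 17754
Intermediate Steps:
z(B) = -512 (z(B) = (-4 - 1*4)³ = (-4 - 4)³ = (-8)³ = -512)
c(K, p) = -9 + K
(-17 + c(z(-1), -3))*(-33) = (-17 + (-9 - 512))*(-33) = (-17 - 521)*(-33) = -538*(-33) = 17754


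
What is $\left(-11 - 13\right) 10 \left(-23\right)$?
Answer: $5520$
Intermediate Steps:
$\left(-11 - 13\right) 10 \left(-23\right) = \left(-24\right) 10 \left(-23\right) = \left(-240\right) \left(-23\right) = 5520$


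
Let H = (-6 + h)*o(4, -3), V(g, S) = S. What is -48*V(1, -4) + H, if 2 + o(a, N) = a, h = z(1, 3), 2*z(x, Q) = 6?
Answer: 186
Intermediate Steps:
z(x, Q) = 3 (z(x, Q) = (½)*6 = 3)
h = 3
o(a, N) = -2 + a
H = -6 (H = (-6 + 3)*(-2 + 4) = -3*2 = -6)
-48*V(1, -4) + H = -48*(-4) - 6 = 192 - 6 = 186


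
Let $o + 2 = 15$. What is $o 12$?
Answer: $156$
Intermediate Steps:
$o = 13$ ($o = -2 + 15 = 13$)
$o 12 = 13 \cdot 12 = 156$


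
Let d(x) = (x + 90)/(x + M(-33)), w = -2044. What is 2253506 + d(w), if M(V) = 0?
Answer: 2303084109/1022 ≈ 2.2535e+6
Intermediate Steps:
d(x) = (90 + x)/x (d(x) = (x + 90)/(x + 0) = (90 + x)/x)
2253506 + d(w) = 2253506 + (90 - 2044)/(-2044) = 2253506 - 1/2044*(-1954) = 2253506 + 977/1022 = 2303084109/1022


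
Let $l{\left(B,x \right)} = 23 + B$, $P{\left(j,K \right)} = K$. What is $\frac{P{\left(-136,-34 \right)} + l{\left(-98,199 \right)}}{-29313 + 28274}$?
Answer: $\frac{109}{1039} \approx 0.10491$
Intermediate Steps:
$\frac{P{\left(-136,-34 \right)} + l{\left(-98,199 \right)}}{-29313 + 28274} = \frac{-34 + \left(23 - 98\right)}{-29313 + 28274} = \frac{-34 - 75}{-1039} = \left(-109\right) \left(- \frac{1}{1039}\right) = \frac{109}{1039}$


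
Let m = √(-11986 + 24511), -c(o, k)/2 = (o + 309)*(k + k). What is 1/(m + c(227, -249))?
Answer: 177952/95000738737 - 5*√501/285002216211 ≈ 1.8728e-6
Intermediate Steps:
c(o, k) = -4*k*(309 + o) (c(o, k) = -2*(o + 309)*(k + k) = -2*(309 + o)*2*k = -4*k*(309 + o))
m = 5*√501 (m = √12525 = 5*√501 ≈ 111.92)
1/(m + c(227, -249)) = 1/(5*√501 - 4*(-249)*(309 + 227)) = 1/(5*√501 - 4*(-249)*536) = 1/(5*√501 + 533856) = 1/(533856 + 5*√501)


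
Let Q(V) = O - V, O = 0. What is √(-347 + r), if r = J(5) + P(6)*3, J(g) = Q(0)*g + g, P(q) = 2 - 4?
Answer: 2*I*√87 ≈ 18.655*I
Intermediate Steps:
Q(V) = -V (Q(V) = 0 - V = -V)
P(q) = -2
J(g) = g (J(g) = (-1*0)*g + g = 0*g + g = 0 + g = g)
r = -1 (r = 5 - 2*3 = 5 - 6 = -1)
√(-347 + r) = √(-347 - 1) = √(-348) = 2*I*√87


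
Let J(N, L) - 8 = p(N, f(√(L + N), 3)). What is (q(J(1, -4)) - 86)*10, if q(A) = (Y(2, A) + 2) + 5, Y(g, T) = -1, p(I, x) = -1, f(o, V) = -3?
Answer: -800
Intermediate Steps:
J(N, L) = 7 (J(N, L) = 8 - 1 = 7)
q(A) = 6 (q(A) = (-1 + 2) + 5 = 1 + 5 = 6)
(q(J(1, -4)) - 86)*10 = (6 - 86)*10 = -80*10 = -800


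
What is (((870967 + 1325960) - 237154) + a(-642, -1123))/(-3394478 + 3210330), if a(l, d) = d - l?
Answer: -489823/46037 ≈ -10.640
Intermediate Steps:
(((870967 + 1325960) - 237154) + a(-642, -1123))/(-3394478 + 3210330) = (((870967 + 1325960) - 237154) + (-1123 - 1*(-642)))/(-3394478 + 3210330) = ((2196927 - 237154) + (-1123 + 642))/(-184148) = (1959773 - 481)*(-1/184148) = 1959292*(-1/184148) = -489823/46037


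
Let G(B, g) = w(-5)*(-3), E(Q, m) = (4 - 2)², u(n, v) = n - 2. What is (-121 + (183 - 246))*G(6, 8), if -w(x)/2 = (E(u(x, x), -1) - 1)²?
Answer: -9936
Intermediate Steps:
u(n, v) = -2 + n
E(Q, m) = 4 (E(Q, m) = 2² = 4)
w(x) = -18 (w(x) = -2*(4 - 1)² = -2*3² = -2*9 = -18)
G(B, g) = 54 (G(B, g) = -18*(-3) = 54)
(-121 + (183 - 246))*G(6, 8) = (-121 + (183 - 246))*54 = (-121 - 63)*54 = -184*54 = -9936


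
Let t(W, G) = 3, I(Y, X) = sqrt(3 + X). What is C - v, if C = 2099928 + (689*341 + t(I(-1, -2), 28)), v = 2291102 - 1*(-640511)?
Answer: -596733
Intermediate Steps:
v = 2931613 (v = 2291102 + 640511 = 2931613)
C = 2334880 (C = 2099928 + (689*341 + 3) = 2099928 + (234949 + 3) = 2099928 + 234952 = 2334880)
C - v = 2334880 - 1*2931613 = 2334880 - 2931613 = -596733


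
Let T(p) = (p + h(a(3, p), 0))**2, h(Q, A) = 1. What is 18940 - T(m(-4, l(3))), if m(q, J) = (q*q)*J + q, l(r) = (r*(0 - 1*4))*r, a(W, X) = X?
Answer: -316301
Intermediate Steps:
l(r) = -4*r**2 (l(r) = (r*(0 - 4))*r = (r*(-4))*r = (-4*r)*r = -4*r**2)
m(q, J) = q + J*q**2 (m(q, J) = q**2*J + q = J*q**2 + q = q + J*q**2)
T(p) = (1 + p)**2 (T(p) = (p + 1)**2 = (1 + p)**2)
18940 - T(m(-4, l(3))) = 18940 - (1 - 4*(1 - 4*3**2*(-4)))**2 = 18940 - (1 - 4*(1 - 4*9*(-4)))**2 = 18940 - (1 - 4*(1 - 36*(-4)))**2 = 18940 - (1 - 4*(1 + 144))**2 = 18940 - (1 - 4*145)**2 = 18940 - (1 - 580)**2 = 18940 - 1*(-579)**2 = 18940 - 1*335241 = 18940 - 335241 = -316301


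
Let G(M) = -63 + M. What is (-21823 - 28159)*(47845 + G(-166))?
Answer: -2379942912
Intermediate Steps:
(-21823 - 28159)*(47845 + G(-166)) = (-21823 - 28159)*(47845 + (-63 - 166)) = -49982*(47845 - 229) = -49982*47616 = -2379942912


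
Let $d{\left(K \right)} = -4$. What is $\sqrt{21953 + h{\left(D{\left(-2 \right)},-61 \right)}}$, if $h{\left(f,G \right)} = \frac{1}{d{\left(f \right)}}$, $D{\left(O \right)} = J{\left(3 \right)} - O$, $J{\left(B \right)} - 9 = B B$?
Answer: $\frac{\sqrt{87811}}{2} \approx 148.16$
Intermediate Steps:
$J{\left(B \right)} = 9 + B^{2}$ ($J{\left(B \right)} = 9 + B B = 9 + B^{2}$)
$D{\left(O \right)} = 18 - O$ ($D{\left(O \right)} = \left(9 + 3^{2}\right) - O = \left(9 + 9\right) - O = 18 - O$)
$h{\left(f,G \right)} = - \frac{1}{4}$ ($h{\left(f,G \right)} = \frac{1}{-4} = - \frac{1}{4}$)
$\sqrt{21953 + h{\left(D{\left(-2 \right)},-61 \right)}} = \sqrt{21953 - \frac{1}{4}} = \sqrt{\frac{87811}{4}} = \frac{\sqrt{87811}}{2}$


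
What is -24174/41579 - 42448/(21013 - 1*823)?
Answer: -1126509226/419740005 ≈ -2.6838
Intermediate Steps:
-24174/41579 - 42448/(21013 - 1*823) = -24174*1/41579 - 42448/(21013 - 823) = -24174/41579 - 42448/20190 = -24174/41579 - 42448*1/20190 = -24174/41579 - 21224/10095 = -1126509226/419740005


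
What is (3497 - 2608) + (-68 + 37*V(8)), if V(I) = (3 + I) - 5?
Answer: 1043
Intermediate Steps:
V(I) = -2 + I
(3497 - 2608) + (-68 + 37*V(8)) = (3497 - 2608) + (-68 + 37*(-2 + 8)) = 889 + (-68 + 37*6) = 889 + (-68 + 222) = 889 + 154 = 1043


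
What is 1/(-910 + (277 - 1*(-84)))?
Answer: -1/549 ≈ -0.0018215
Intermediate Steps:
1/(-910 + (277 - 1*(-84))) = 1/(-910 + (277 + 84)) = 1/(-910 + 361) = 1/(-549) = -1/549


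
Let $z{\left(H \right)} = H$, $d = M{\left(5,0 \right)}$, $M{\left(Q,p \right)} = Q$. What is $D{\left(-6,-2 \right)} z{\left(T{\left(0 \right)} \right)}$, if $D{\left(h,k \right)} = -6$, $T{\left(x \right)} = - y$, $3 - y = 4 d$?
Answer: $-102$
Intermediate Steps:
$d = 5$
$y = -17$ ($y = 3 - 4 \cdot 5 = 3 - 20 = -17$)
$T{\left(x \right)} = 17$ ($T{\left(x \right)} = \left(-1\right) \left(-17\right) = 17$)
$D{\left(-6,-2 \right)} z{\left(T{\left(0 \right)} \right)} = \left(-6\right) 17 = -102$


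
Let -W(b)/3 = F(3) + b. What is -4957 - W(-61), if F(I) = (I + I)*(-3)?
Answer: -5194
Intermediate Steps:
F(I) = -6*I (F(I) = (2*I)*(-3) = -6*I)
W(b) = 54 - 3*b (W(b) = -3*(-6*3 + b) = -3*(-18 + b) = 54 - 3*b)
-4957 - W(-61) = -4957 - (54 - 3*(-61)) = -4957 - (54 + 183) = -4957 - 1*237 = -4957 - 237 = -5194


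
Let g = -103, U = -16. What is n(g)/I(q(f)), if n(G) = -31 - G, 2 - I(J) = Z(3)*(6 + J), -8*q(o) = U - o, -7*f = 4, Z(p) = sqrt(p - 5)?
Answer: 14112/12713 + 55944*I*sqrt(2)/12713 ≈ 1.11 + 6.2233*I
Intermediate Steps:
Z(p) = sqrt(-5 + p)
f = -4/7 (f = -1/7*4 = -4/7 ≈ -0.57143)
q(o) = 2 + o/8 (q(o) = -(-16 - o)/8 = 2 + o/8)
I(J) = 2 - I*sqrt(2)*(6 + J) (I(J) = 2 - sqrt(-5 + 3)*(6 + J) = 2 - sqrt(-2)*(6 + J) = 2 - I*sqrt(2)*(6 + J))
n(g)/I(q(f)) = (-31 - 1*(-103))/(2 - 6*I*sqrt(2) - I*(2 + (1/8)*(-4/7))*sqrt(2)) = (-31 + 103)/(2 - 6*I*sqrt(2) - I*(2 - 1/14)*sqrt(2)) = 72/(2 - 6*I*sqrt(2) - 1*I*27/14*sqrt(2)) = 72/(2 - 6*I*sqrt(2) - 27*I*sqrt(2)/14) = 72/(2 - 111*I*sqrt(2)/14)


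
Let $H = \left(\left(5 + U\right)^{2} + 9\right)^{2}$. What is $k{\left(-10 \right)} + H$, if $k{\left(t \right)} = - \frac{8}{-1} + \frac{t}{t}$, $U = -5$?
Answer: $90$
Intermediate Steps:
$k{\left(t \right)} = 9$ ($k{\left(t \right)} = \left(-8\right) \left(-1\right) + 1 = 8 + 1 = 9$)
$H = 81$ ($H = \left(\left(5 - 5\right)^{2} + 9\right)^{2} = \left(0^{2} + 9\right)^{2} = \left(0 + 9\right)^{2} = 9^{2} = 81$)
$k{\left(-10 \right)} + H = 9 + 81 = 90$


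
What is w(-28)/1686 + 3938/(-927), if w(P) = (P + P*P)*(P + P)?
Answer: -7647490/260487 ≈ -29.358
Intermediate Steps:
w(P) = 2*P*(P + P²) (w(P) = (P + P²)*(2*P) = 2*P*(P + P²))
w(-28)/1686 + 3938/(-927) = (2*(-28)²*(1 - 28))/1686 + 3938/(-927) = (2*784*(-27))*(1/1686) + 3938*(-1/927) = -42336*1/1686 - 3938/927 = -7056/281 - 3938/927 = -7647490/260487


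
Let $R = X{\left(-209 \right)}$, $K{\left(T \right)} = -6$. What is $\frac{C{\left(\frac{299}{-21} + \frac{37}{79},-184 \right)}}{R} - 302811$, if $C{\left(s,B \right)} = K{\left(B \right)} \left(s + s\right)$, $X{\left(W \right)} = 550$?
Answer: $- \frac{46049937137}{152075} \approx -3.0281 \cdot 10^{5}$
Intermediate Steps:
$R = 550$
$C{\left(s,B \right)} = - 12 s$ ($C{\left(s,B \right)} = - 6 \left(s + s\right) = - 6 \cdot 2 s = - 12 s$)
$\frac{C{\left(\frac{299}{-21} + \frac{37}{79},-184 \right)}}{R} - 302811 = \frac{\left(-12\right) \left(\frac{299}{-21} + \frac{37}{79}\right)}{550} - 302811 = - 12 \left(299 \left(- \frac{1}{21}\right) + 37 \cdot \frac{1}{79}\right) \frac{1}{550} - 302811 = - 12 \left(- \frac{299}{21} + \frac{37}{79}\right) \frac{1}{550} - 302811 = \left(-12\right) \left(- \frac{22844}{1659}\right) \frac{1}{550} - 302811 = \frac{91376}{553} \cdot \frac{1}{550} - 302811 = \frac{45688}{152075} - 302811 = - \frac{46049937137}{152075}$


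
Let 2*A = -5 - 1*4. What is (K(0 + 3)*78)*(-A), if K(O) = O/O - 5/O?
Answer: -234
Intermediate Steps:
A = -9/2 (A = (-5 - 1*4)/2 = (-5 - 4)/2 = (½)*(-9) = -9/2 ≈ -4.5000)
K(O) = 1 - 5/O
(K(0 + 3)*78)*(-A) = (((-5 + (0 + 3))/(0 + 3))*78)*(-1*(-9/2)) = (((-5 + 3)/3)*78)*(9/2) = (((⅓)*(-2))*78)*(9/2) = -⅔*78*(9/2) = -52*9/2 = -234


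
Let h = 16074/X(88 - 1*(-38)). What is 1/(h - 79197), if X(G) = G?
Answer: -7/553486 ≈ -1.2647e-5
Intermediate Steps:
h = 893/7 (h = 16074/(88 - 1*(-38)) = 16074/(88 + 38) = 16074/126 = 16074*(1/126) = 893/7 ≈ 127.57)
1/(h - 79197) = 1/(893/7 - 79197) = 1/(-553486/7) = -7/553486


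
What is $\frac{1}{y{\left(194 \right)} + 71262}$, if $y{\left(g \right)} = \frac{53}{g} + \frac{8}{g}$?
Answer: $\frac{194}{13824889} \approx 1.4033 \cdot 10^{-5}$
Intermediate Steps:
$y{\left(g \right)} = \frac{61}{g}$
$\frac{1}{y{\left(194 \right)} + 71262} = \frac{1}{\frac{61}{194} + 71262} = \frac{1}{\frac{13824889}{194}} = \frac{194}{13824889}$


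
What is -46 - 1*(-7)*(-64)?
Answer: -494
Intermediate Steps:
-46 - 1*(-7)*(-64) = -46 + 7*(-64) = -46 - 448 = -494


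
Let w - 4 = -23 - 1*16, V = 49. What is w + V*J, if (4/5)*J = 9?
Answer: 2065/4 ≈ 516.25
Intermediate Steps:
J = 45/4 (J = (5/4)*9 = 45/4 ≈ 11.250)
w = -35 (w = 4 + (-23 - 1*16) = 4 + (-23 - 16) = 4 - 39 = -35)
w + V*J = -35 + 49*(45/4) = -35 + 2205/4 = 2065/4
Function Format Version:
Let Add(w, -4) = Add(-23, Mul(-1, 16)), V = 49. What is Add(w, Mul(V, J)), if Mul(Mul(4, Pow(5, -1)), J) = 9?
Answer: Rational(2065, 4) ≈ 516.25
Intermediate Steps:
J = Rational(45, 4) (J = Mul(Rational(5, 4), 9) = Rational(45, 4) ≈ 11.250)
w = -35 (w = Add(4, Add(-23, Mul(-1, 16))) = Add(4, Add(-23, -16)) = Add(4, -39) = -35)
Add(w, Mul(V, J)) = Add(-35, Mul(49, Rational(45, 4))) = Add(-35, Rational(2205, 4)) = Rational(2065, 4)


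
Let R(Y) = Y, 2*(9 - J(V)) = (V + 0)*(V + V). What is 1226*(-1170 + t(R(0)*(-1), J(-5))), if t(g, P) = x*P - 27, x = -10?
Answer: -1271362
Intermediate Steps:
J(V) = 9 - V**2 (J(V) = 9 - (V + 0)*(V + V)/2 = 9 - V*2*V/2 = 9 - V**2)
t(g, P) = -27 - 10*P (t(g, P) = -10*P - 27 = -27 - 10*P)
1226*(-1170 + t(R(0)*(-1), J(-5))) = 1226*(-1170 + (-27 - 10*(9 - 1*(-5)**2))) = 1226*(-1170 + (-27 - 10*(9 - 1*25))) = 1226*(-1170 + (-27 - 10*(9 - 25))) = 1226*(-1170 + (-27 - 10*(-16))) = 1226*(-1170 + (-27 + 160)) = 1226*(-1170 + 133) = 1226*(-1037) = -1271362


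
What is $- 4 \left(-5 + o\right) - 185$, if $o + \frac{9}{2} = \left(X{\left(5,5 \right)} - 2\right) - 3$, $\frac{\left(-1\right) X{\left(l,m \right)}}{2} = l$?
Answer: $-87$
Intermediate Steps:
$X{\left(l,m \right)} = - 2 l$
$o = - \frac{39}{2}$ ($o = - \frac{9}{2} - 15 = - \frac{39}{2} \approx -19.5$)
$- 4 \left(-5 + o\right) - 185 = - 4 \left(-5 - \frac{39}{2}\right) - 185 = \left(-4\right) \left(- \frac{49}{2}\right) - 185 = 98 - 185 = -87$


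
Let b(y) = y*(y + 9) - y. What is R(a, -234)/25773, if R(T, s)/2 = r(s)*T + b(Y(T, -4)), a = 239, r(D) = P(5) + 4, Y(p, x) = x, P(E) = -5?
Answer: -170/8591 ≈ -0.019788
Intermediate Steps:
b(y) = -y + y*(9 + y) (b(y) = y*(9 + y) - y = -y + y*(9 + y))
r(D) = -1 (r(D) = -5 + 4 = -1)
R(T, s) = -32 - 2*T (R(T, s) = 2*(-T - 4*(8 - 4)) = 2*(-T - 4*4) = 2*(-T - 16) = 2*(-16 - T) = -32 - 2*T)
R(a, -234)/25773 = (-32 - 2*239)/25773 = (-32 - 478)*(1/25773) = -510*1/25773 = -170/8591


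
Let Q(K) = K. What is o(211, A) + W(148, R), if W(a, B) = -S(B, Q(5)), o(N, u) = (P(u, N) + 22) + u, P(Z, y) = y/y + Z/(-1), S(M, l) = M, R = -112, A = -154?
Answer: 135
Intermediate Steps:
P(Z, y) = 1 - Z (P(Z, y) = 1 + Z*(-1) = 1 - Z)
o(N, u) = 23 (o(N, u) = ((1 - u) + 22) + u = (23 - u) + u = 23)
W(a, B) = -B
o(211, A) + W(148, R) = 23 - 1*(-112) = 23 + 112 = 135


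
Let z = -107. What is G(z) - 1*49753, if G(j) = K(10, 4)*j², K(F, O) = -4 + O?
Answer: -49753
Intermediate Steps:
G(j) = 0 (G(j) = (-4 + 4)*j² = 0*j² = 0)
G(z) - 1*49753 = 0 - 1*49753 = 0 - 49753 = -49753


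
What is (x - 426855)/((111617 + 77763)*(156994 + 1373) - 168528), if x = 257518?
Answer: -169337/29991373932 ≈ -5.6462e-6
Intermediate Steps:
(x - 426855)/((111617 + 77763)*(156994 + 1373) - 168528) = (257518 - 426855)/((111617 + 77763)*(156994 + 1373) - 168528) = -169337/(189380*158367 - 168528) = -169337/(29991542460 - 168528) = -169337/29991373932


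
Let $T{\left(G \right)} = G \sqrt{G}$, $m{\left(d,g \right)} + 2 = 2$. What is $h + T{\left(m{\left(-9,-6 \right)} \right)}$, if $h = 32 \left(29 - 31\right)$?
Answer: $-64$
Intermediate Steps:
$m{\left(d,g \right)} = 0$ ($m{\left(d,g \right)} = -2 + 2 = 0$)
$T{\left(G \right)} = G^{\frac{3}{2}}$
$h = -64$ ($h = 32 \left(-2\right) = -64$)
$h + T{\left(m{\left(-9,-6 \right)} \right)} = -64 + 0^{\frac{3}{2}} = -64 + 0 = -64$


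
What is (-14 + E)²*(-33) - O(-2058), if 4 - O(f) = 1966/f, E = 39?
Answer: -21228224/1029 ≈ -20630.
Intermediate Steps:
O(f) = 4 - 1966/f
(-14 + E)²*(-33) - O(-2058) = (-14 + 39)²*(-33) - (4 - 1966/(-2058)) = 25²*(-33) - (4 - 1966*(-1/2058)) = 625*(-33) - (4 + 983/1029) = -20625 - 1*5099/1029 = -20625 - 5099/1029 = -21228224/1029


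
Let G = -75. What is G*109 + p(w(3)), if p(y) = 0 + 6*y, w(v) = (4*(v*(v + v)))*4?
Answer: -6447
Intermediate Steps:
w(v) = 32*v**2 (w(v) = (4*(v*(2*v)))*4 = (4*(2*v**2))*4 = (8*v**2)*4 = 32*v**2)
p(y) = 6*y
G*109 + p(w(3)) = -75*109 + 6*(32*3**2) = -8175 + 6*(32*9) = -8175 + 6*288 = -8175 + 1728 = -6447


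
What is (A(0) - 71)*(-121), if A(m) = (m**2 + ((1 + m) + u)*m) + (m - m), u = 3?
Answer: 8591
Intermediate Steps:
A(m) = m**2 + m*(4 + m) (A(m) = (m**2 + ((1 + m) + 3)*m) + (m - m) = (m**2 + (4 + m)*m) + 0 = (m**2 + m*(4 + m)) + 0 = m**2 + m*(4 + m))
(A(0) - 71)*(-121) = (2*0*(2 + 0) - 71)*(-121) = (2*0*2 - 71)*(-121) = (0 - 71)*(-121) = -71*(-121) = 8591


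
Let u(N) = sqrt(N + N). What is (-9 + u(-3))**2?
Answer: (9 - I*sqrt(6))**2 ≈ 75.0 - 44.091*I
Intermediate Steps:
u(N) = sqrt(2)*sqrt(N) (u(N) = sqrt(2*N) = sqrt(2)*sqrt(N))
(-9 + u(-3))**2 = (-9 + sqrt(2)*sqrt(-3))**2 = (-9 + sqrt(2)*(I*sqrt(3)))**2 = (-9 + I*sqrt(6))**2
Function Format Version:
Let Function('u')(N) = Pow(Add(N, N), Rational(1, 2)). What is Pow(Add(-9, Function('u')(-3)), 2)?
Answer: Pow(Add(9, Mul(-1, I, Pow(6, Rational(1, 2)))), 2) ≈ Add(75.000, Mul(-44.091, I))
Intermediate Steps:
Function('u')(N) = Mul(Pow(2, Rational(1, 2)), Pow(N, Rational(1, 2))) (Function('u')(N) = Pow(Mul(2, N), Rational(1, 2)) = Mul(Pow(2, Rational(1, 2)), Pow(N, Rational(1, 2))))
Pow(Add(-9, Function('u')(-3)), 2) = Pow(Add(-9, Mul(Pow(2, Rational(1, 2)), Pow(-3, Rational(1, 2)))), 2) = Pow(Add(-9, Mul(Pow(2, Rational(1, 2)), Mul(I, Pow(3, Rational(1, 2))))), 2) = Pow(Add(-9, Mul(I, Pow(6, Rational(1, 2)))), 2)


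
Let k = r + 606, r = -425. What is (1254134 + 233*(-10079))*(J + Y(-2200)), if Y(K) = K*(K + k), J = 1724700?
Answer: -6747834454500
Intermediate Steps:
k = 181 (k = -425 + 606 = 181)
Y(K) = K*(181 + K) (Y(K) = K*(K + 181) = K*(181 + K))
(1254134 + 233*(-10079))*(J + Y(-2200)) = (1254134 + 233*(-10079))*(1724700 - 2200*(181 - 2200)) = (1254134 - 2348407)*(1724700 - 2200*(-2019)) = -1094273*(1724700 + 4441800) = -1094273*6166500 = -6747834454500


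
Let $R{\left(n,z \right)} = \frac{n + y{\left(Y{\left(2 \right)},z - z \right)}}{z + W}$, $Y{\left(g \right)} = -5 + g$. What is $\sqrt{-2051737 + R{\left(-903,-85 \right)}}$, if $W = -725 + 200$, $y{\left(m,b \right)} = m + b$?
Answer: $\frac{2 i \sqrt{47715674065}}{305} \approx 1432.4 i$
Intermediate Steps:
$y{\left(m,b \right)} = b + m$
$W = -525$
$R{\left(n,z \right)} = \frac{-3 + n}{-525 + z}$ ($R{\left(n,z \right)} = \frac{n + \left(\left(z - z\right) + \left(-5 + 2\right)\right)}{z - 525} = \frac{n + \left(0 - 3\right)}{-525 + z} = \frac{n - 3}{-525 + z} = \frac{-3 + n}{-525 + z}$)
$\sqrt{-2051737 + R{\left(-903,-85 \right)}} = \sqrt{-2051737 + \frac{-3 - 903}{-525 - 85}} = \sqrt{-2051737 + \frac{1}{-610} \left(-906\right)} = \sqrt{-2051737 - - \frac{453}{305}} = \sqrt{-2051737 + \frac{453}{305}} = \sqrt{- \frac{625779332}{305}} = \frac{2 i \sqrt{47715674065}}{305}$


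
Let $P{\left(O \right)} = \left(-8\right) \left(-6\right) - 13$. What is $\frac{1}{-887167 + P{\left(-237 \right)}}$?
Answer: $- \frac{1}{887132} \approx -1.1272 \cdot 10^{-6}$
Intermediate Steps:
$P{\left(O \right)} = 35$ ($P{\left(O \right)} = 48 - 13 = 35$)
$\frac{1}{-887167 + P{\left(-237 \right)}} = \frac{1}{-887167 + 35} = \frac{1}{-887132} = - \frac{1}{887132}$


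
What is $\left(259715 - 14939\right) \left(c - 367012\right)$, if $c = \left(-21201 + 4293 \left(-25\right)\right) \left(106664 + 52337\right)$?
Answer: $-5002274043793488$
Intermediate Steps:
$c = -20435762526$ ($c = \left(-21201 - 107325\right) 159001 = \left(-128526\right) 159001 = -20435762526$)
$\left(259715 - 14939\right) \left(c - 367012\right) = \left(259715 - 14939\right) \left(-20435762526 - 367012\right) = 244776 \left(-20436129538\right) = -5002274043793488$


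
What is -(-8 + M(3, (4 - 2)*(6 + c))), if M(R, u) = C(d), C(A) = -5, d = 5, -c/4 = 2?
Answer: 13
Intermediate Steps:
c = -8 (c = -4*2 = -8)
M(R, u) = -5
-(-8 + M(3, (4 - 2)*(6 + c))) = -(-8 - 5) = -1*(-13) = 13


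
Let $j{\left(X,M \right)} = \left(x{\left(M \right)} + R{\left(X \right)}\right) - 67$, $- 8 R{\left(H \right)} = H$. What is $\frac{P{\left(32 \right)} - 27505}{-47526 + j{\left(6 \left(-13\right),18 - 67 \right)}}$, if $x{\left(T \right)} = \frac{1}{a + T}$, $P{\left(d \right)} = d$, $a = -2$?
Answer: $\frac{5604492}{9706987} \approx 0.57737$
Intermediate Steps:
$R{\left(H \right)} = - \frac{H}{8}$
$x{\left(T \right)} = \frac{1}{-2 + T}$
$j{\left(X,M \right)} = -67 + \frac{1}{-2 + M} - \frac{X}{8}$ ($j{\left(X,M \right)} = \left(\frac{1}{-2 + M} - \frac{X}{8}\right) - 67 = -67 + \frac{1}{-2 + M} - \frac{X}{8}$)
$\frac{P{\left(32 \right)} - 27505}{-47526 + j{\left(6 \left(-13\right),18 - 67 \right)}} = \frac{32 - 27505}{-47526 + \frac{8 - \left(-2 + \left(18 - 67\right)\right) \left(536 + 6 \left(-13\right)\right)}{8 \left(-2 + \left(18 - 67\right)\right)}} = - \frac{27473}{-47526 + \frac{8 - \left(-2 + \left(18 - 67\right)\right) \left(536 - 78\right)}{8 \left(-2 + \left(18 - 67\right)\right)}} = - \frac{27473}{-47526 + \frac{8 - \left(-2 - 49\right) 458}{8 \left(-2 - 49\right)}} = - \frac{27473}{-47526 + \frac{8 - \left(-51\right) 458}{8 \left(-51\right)}} = - \frac{27473}{-47526 + \frac{1}{8} \left(- \frac{1}{51}\right) \left(8 + 23358\right)} = - \frac{27473}{-47526 + \frac{1}{8} \left(- \frac{1}{51}\right) 23366} = - \frac{27473}{-47526 - \frac{11683}{204}} = - \frac{27473}{- \frac{9706987}{204}} = \left(-27473\right) \left(- \frac{204}{9706987}\right) = \frac{5604492}{9706987}$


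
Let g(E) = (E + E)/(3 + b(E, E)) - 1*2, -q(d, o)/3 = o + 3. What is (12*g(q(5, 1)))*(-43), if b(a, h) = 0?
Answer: 5160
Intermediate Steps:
q(d, o) = -9 - 3*o (q(d, o) = -3*(o + 3) = -3*(3 + o) = -9 - 3*o)
g(E) = -2 + 2*E/3 (g(E) = (E + E)/(3 + 0) - 1*2 = (2*E)/3 - 2 = (2*E)*(⅓) - 2 = 2*E/3 - 2 = -2 + 2*E/3)
(12*g(q(5, 1)))*(-43) = (12*(-2 + 2*(-9 - 3*1)/3))*(-43) = (12*(-2 + 2*(-9 - 3)/3))*(-43) = (12*(-2 + (⅔)*(-12)))*(-43) = (12*(-2 - 8))*(-43) = (12*(-10))*(-43) = -120*(-43) = 5160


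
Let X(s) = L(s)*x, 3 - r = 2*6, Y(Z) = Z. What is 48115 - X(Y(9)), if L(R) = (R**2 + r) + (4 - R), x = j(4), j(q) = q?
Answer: 47847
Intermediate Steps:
x = 4
r = -9 (r = 3 - 2*6 = 3 - 1*12 = 3 - 12 = -9)
L(R) = -5 + R**2 - R (L(R) = (R**2 - 9) + (4 - R) = (-9 + R**2) + (4 - R) = -5 + R**2 - R)
X(s) = -20 - 4*s + 4*s**2 (X(s) = (-5 + s**2 - s)*4 = -20 - 4*s + 4*s**2)
48115 - X(Y(9)) = 48115 - (-20 - 4*9 + 4*9**2) = 48115 - (-20 - 36 + 4*81) = 48115 - (-20 - 36 + 324) = 48115 - 1*268 = 48115 - 268 = 47847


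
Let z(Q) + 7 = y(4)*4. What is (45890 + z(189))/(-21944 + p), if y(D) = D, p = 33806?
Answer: 45899/11862 ≈ 3.8694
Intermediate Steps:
z(Q) = 9 (z(Q) = -7 + 4*4 = -7 + 16 = 9)
(45890 + z(189))/(-21944 + p) = (45890 + 9)/(-21944 + 33806) = 45899/11862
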